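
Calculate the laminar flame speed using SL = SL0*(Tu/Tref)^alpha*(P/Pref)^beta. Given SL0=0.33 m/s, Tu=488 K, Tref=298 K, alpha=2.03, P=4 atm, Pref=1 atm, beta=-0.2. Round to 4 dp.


SL = SL0 * (Tu/Tref)^alpha * (P/Pref)^beta
T ratio = 488/298 = 1.63758389
(T ratio)^alpha = 1.63758389^2.03 = 2.721656
(P/Pref)^beta = 4^(-0.2) = 0.757858
SL = 0.33 * 2.721656 * 0.757858 = 0.6807 m/s


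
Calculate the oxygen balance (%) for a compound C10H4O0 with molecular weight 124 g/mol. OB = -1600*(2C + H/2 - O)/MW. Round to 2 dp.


OB = -1600 * (2C + H/2 - O) / MW
Inner = 2*10 + 4/2 - 0 = 22.00
OB = -1600 * 22.00 / 124 = -283.87%


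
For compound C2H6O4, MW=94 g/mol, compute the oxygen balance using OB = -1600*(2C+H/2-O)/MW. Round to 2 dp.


OB = -1600 * (2C + H/2 - O) / MW
Inner = 2*2 + 6/2 - 4 = 3.00
OB = -1600 * 3.00 / 94 = -51.06%


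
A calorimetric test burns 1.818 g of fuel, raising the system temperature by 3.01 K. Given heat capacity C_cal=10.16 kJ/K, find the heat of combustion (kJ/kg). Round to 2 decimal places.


Hc = C_cal * delta_T / m_fuel
Q_released = 10.16 * 3.01 = 30.5816 kJ
m_fuel = 1.818 g = 1.818/1000 kg = 0.001818 kg
Hc = 30.5816 / 0.001818 = 16821.56 kJ/kg


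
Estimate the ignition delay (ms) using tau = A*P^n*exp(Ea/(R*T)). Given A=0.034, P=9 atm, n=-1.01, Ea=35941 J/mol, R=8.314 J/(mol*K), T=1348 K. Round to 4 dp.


tau = A * P^n * exp(Ea/(R*T))
P^n = 9^(-1.01) = 0.10869638
Ea/(R*T) = 35941/(8.314*1348) = 3.206936
exp(Ea/(R*T)) = 24.703270
tau = 0.034 * 0.10869638 * 24.703270 = 0.0913 ms


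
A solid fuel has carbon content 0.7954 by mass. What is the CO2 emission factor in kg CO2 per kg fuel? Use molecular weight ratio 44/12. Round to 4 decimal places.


EF = C_frac * (M_CO2 / M_C)
EF = 0.7954 * (44/12)
EF = 0.7954 * 3.666667 = 2.9165 kg_CO2/kg_fuel


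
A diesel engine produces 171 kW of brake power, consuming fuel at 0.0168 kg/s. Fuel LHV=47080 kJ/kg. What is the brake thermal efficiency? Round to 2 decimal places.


eta_BTE = (BP / (mf * LHV)) * 100
Denominator = 0.0168 * 47080 = 790.9440 kW
eta_BTE = (171 / 790.9440) * 100 = 21.62%


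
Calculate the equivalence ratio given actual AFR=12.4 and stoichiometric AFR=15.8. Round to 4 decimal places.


phi = AFR_stoich / AFR_actual
phi = 15.8 / 12.4 = 1.2742


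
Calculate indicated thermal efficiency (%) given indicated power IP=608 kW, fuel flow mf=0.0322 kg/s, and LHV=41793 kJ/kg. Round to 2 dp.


eta_ith = (IP / (mf * LHV)) * 100
Denominator = 0.0322 * 41793 = 1345.7346 kW
eta_ith = (608 / 1345.7346) * 100 = 45.18%


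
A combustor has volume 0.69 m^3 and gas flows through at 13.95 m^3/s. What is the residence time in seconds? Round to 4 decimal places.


tau = V / Q_flow
tau = 0.69 / 13.95 = 0.0495 s


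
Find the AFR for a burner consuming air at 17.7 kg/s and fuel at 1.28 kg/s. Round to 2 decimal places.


AFR = m_air / m_fuel
AFR = 17.7 / 1.28 = 13.83


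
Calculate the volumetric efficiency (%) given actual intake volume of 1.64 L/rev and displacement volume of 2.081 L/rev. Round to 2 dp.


eta_v = (V_actual / V_disp) * 100
Ratio = 1.64 / 2.081 = 0.7881
eta_v = 0.7881 * 100 = 78.81%


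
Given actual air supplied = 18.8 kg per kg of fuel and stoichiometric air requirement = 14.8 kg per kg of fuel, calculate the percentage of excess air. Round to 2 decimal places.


Excess air = actual - stoichiometric = 18.8 - 14.8 = 4.00 kg/kg fuel
Excess air % = (excess / stoich) * 100 = (4.00 / 14.8) * 100 = 27.03%


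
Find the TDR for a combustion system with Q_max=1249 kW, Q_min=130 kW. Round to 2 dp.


TDR = Q_max / Q_min
TDR = 1249 / 130 = 9.61


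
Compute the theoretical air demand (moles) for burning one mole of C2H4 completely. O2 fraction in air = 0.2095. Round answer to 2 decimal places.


Balanced combustion: C2H4 + 3 O2 -> 2 CO2 + 2 H2O
O2 needed = C + H/4 = 2 + 4/4 = 3.00 moles
Air moles = O2 / 0.2095 = 3.00 / 0.2095 = 14.32 moles air


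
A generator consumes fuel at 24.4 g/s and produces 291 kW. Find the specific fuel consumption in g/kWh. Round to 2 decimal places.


SFC = (mf / BP) * 3600
Rate = 24.4 / 291 = 0.083849 g/(s*kW)
SFC = 0.083849 * 3600 = 301.86 g/kWh


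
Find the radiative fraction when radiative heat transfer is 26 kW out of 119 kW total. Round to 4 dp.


f_rad = Q_rad / Q_total
f_rad = 26 / 119 = 0.2185


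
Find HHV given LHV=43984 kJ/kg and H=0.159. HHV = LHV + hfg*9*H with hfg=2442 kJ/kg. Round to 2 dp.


HHV = LHV + hfg * 9 * H
Water addition = 2442 * 9 * 0.159 = 3494.502 kJ/kg
HHV = 43984 + 3494.502 = 47478.50 kJ/kg


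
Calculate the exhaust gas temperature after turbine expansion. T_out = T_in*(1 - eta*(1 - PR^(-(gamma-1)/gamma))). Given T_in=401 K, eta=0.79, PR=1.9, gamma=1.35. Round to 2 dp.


T_out = T_in * (1 - eta * (1 - PR^(-(gamma-1)/gamma)))
Exponent = -(1.35-1)/1.35 = -0.25925926
PR^exp = 1.9^(-0.25925926) = 0.84670193
Factor = 1 - 0.79*(1 - 0.84670193) = 0.87889452
T_out = 401 * 0.87889452 = 352.44 K


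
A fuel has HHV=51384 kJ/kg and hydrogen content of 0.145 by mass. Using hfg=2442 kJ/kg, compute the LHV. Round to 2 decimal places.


LHV = HHV - hfg * 9 * H
Water correction = 2442 * 9 * 0.145 = 3186.810 kJ/kg
LHV = 51384 - 3186.810 = 48197.19 kJ/kg


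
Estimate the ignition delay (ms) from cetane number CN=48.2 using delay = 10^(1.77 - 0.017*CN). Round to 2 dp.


delay = 10^(1.77 - 0.017*CN)
Exponent = 1.77 - 0.017*48.2 = 0.9506
delay = 10^0.9506 = 8.92 ms


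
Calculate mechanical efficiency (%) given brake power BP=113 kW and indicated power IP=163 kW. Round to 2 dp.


eta_mech = (BP / IP) * 100
Ratio = 113 / 163 = 0.6933
eta_mech = 0.6933 * 100 = 69.33%


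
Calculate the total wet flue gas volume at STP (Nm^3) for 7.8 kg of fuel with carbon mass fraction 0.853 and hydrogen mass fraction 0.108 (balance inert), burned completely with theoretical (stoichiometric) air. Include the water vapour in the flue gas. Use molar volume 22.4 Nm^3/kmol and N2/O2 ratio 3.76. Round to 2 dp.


Per kg fuel: CO2 = (C/12 kmol)*22.4 = (0.853/12)*22.4 = 1.59227 Nm^3
Per kg fuel: H2O = (H/2 kmol)*22.4 = (0.108/2)*22.4 = 1.20960 Nm^3
O2 needed per kg fuel = C/12 + H/4 = 0.853/12 + 0.108/4 = 0.09808333 kmol
Per kg fuel: N2 = O2*3.76*22.4 = 0.09808333*3.76*22.4 = 8.26097 Nm^3
Total per kg = 1.59227 + 1.20960 + 8.26097 = 11.06284 Nm^3
Total = 11.06284 * 7.8 = 86.29 Nm^3


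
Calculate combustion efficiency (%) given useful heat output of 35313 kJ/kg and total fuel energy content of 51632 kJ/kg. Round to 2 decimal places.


Efficiency = (Q_useful / Q_fuel) * 100
Efficiency = (35313 / 51632) * 100
Efficiency = 0.6839 * 100 = 68.39%


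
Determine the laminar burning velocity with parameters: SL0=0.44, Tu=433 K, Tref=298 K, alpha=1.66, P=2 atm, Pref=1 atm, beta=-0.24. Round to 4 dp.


SL = SL0 * (Tu/Tref)^alpha * (P/Pref)^beta
T ratio = 433/298 = 1.45302013
(T ratio)^alpha = 1.45302013^1.66 = 1.859392
(P/Pref)^beta = 2^(-0.24) = 0.846745
SL = 0.44 * 1.859392 * 0.846745 = 0.6927 m/s


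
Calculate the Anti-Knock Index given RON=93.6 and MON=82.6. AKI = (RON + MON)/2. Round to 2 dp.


AKI = (RON + MON) / 2
AKI = (93.6 + 82.6) / 2
AKI = 176.2 / 2 = 88.10


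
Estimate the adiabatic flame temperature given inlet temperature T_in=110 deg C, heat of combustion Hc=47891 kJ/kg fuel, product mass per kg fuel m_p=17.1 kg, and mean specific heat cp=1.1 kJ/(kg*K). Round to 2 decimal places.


T_ad = T_in + Hc / (m_p * cp)
Denominator = 17.1 * 1.1 = 18.8100
Temperature rise = 47891 / 18.8100 = 2546.04 K
T_ad = 110 + 2546.04 = 2656.04 deg C


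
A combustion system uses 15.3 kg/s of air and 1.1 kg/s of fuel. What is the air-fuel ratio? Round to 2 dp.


AFR = m_air / m_fuel
AFR = 15.3 / 1.1 = 13.91


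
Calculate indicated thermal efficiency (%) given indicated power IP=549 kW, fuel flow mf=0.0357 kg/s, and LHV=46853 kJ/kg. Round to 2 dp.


eta_ith = (IP / (mf * LHV)) * 100
Denominator = 0.0357 * 46853 = 1672.6521 kW
eta_ith = (549 / 1672.6521) * 100 = 32.82%


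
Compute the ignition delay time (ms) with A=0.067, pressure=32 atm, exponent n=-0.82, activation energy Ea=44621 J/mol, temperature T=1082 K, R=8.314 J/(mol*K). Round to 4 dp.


tau = A * P^n * exp(Ea/(R*T))
P^n = 32^(-0.82) = 0.05831456
Ea/(R*T) = 44621/(8.314*1082) = 4.960232
exp(Ea/(R*T)) = 142.626928
tau = 0.067 * 0.05831456 * 142.626928 = 0.5573 ms


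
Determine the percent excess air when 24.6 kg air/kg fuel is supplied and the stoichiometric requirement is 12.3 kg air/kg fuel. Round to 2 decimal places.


Excess air = actual - stoichiometric = 24.6 - 12.3 = 12.30 kg/kg fuel
Excess air % = (excess / stoich) * 100 = (12.30 / 12.3) * 100 = 100.00%


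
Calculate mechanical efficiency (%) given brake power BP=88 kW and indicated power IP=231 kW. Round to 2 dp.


eta_mech = (BP / IP) * 100
Ratio = 88 / 231 = 0.3810
eta_mech = 0.3810 * 100 = 38.10%


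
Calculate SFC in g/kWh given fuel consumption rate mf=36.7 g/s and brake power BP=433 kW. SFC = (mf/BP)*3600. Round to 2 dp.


SFC = (mf / BP) * 3600
Rate = 36.7 / 433 = 0.084758 g/(s*kW)
SFC = 0.084758 * 3600 = 305.13 g/kWh


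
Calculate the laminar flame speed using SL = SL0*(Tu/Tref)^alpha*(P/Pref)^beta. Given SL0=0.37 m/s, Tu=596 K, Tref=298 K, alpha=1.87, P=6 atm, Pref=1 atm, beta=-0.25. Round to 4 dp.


SL = SL0 * (Tu/Tref)^alpha * (P/Pref)^beta
T ratio = 596/298 = 2.00000000
(T ratio)^alpha = 2.00000000^1.87 = 3.655326
(P/Pref)^beta = 6^(-0.25) = 0.638943
SL = 0.37 * 3.655326 * 0.638943 = 0.8642 m/s


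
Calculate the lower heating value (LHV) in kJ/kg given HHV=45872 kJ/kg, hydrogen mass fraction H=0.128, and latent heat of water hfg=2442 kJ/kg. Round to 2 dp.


LHV = HHV - hfg * 9 * H
Water correction = 2442 * 9 * 0.128 = 2813.184 kJ/kg
LHV = 45872 - 2813.184 = 43058.82 kJ/kg


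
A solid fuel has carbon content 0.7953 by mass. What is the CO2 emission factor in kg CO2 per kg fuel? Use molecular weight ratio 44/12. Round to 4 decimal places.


EF = C_frac * (M_CO2 / M_C)
EF = 0.7953 * (44/12)
EF = 0.7953 * 3.666667 = 2.9161 kg_CO2/kg_fuel


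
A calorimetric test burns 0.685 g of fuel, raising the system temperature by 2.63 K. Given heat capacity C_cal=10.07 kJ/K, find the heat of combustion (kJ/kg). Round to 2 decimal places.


Hc = C_cal * delta_T / m_fuel
Q_released = 10.07 * 2.63 = 26.4841 kJ
m_fuel = 0.685 g = 0.685/1000 kg = 0.000685 kg
Hc = 26.4841 / 0.000685 = 38662.92 kJ/kg


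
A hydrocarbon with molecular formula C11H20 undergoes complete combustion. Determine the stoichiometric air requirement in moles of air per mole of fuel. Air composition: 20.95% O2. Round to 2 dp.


Balanced combustion: C11H20 + 16 O2 -> 11 CO2 + 10 H2O
O2 needed = C + H/4 = 11 + 20/4 = 16.00 moles
Air moles = O2 / 0.2095 = 16.00 / 0.2095 = 76.37 moles air


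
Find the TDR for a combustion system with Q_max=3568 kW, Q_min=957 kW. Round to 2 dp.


TDR = Q_max / Q_min
TDR = 3568 / 957 = 3.73


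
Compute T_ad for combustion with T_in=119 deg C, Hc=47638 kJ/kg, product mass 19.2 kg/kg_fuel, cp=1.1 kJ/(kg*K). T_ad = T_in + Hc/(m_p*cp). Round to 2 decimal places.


T_ad = T_in + Hc / (m_p * cp)
Denominator = 19.2 * 1.1 = 21.1200
Temperature rise = 47638 / 21.1200 = 2255.59 K
T_ad = 119 + 2255.59 = 2374.59 deg C


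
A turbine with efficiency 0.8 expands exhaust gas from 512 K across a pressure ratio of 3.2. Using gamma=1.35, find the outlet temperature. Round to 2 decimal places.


T_out = T_in * (1 - eta * (1 - PR^(-(gamma-1)/gamma)))
Exponent = -(1.35-1)/1.35 = -0.25925926
PR^exp = 3.2^(-0.25925926) = 0.73966521
Factor = 1 - 0.8*(1 - 0.73966521) = 0.79173217
T_out = 512 * 0.79173217 = 405.37 K


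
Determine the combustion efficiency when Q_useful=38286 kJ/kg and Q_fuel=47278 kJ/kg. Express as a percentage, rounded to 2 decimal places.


Efficiency = (Q_useful / Q_fuel) * 100
Efficiency = (38286 / 47278) * 100
Efficiency = 0.8098 * 100 = 80.98%


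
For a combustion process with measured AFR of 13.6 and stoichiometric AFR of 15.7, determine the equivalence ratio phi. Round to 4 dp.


phi = AFR_stoich / AFR_actual
phi = 15.7 / 13.6 = 1.1544


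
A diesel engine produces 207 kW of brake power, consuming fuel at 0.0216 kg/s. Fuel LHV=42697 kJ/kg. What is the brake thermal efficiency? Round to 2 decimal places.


eta_BTE = (BP / (mf * LHV)) * 100
Denominator = 0.0216 * 42697 = 922.2552 kW
eta_BTE = (207 / 922.2552) * 100 = 22.44%


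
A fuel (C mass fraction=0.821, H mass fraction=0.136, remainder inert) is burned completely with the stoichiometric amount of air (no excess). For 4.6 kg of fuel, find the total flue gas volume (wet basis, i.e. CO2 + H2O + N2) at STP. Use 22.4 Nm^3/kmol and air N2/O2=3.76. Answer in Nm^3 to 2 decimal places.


Per kg fuel: CO2 = (C/12 kmol)*22.4 = (0.821/12)*22.4 = 1.53253 Nm^3
Per kg fuel: H2O = (H/2 kmol)*22.4 = (0.136/2)*22.4 = 1.52320 Nm^3
O2 needed per kg fuel = C/12 + H/4 = 0.821/12 + 0.136/4 = 0.10241667 kmol
Per kg fuel: N2 = O2*3.76*22.4 = 0.10241667*3.76*22.4 = 8.62594 Nm^3
Total per kg = 1.53253 + 1.52320 + 8.62594 = 11.68167 Nm^3
Total = 11.68167 * 4.6 = 53.74 Nm^3


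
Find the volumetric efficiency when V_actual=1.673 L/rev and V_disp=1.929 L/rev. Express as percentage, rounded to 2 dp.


eta_v = (V_actual / V_disp) * 100
Ratio = 1.673 / 1.929 = 0.8673
eta_v = 0.8673 * 100 = 86.73%


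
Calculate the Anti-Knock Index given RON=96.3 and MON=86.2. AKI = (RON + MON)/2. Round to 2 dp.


AKI = (RON + MON) / 2
AKI = (96.3 + 86.2) / 2
AKI = 182.5 / 2 = 91.25


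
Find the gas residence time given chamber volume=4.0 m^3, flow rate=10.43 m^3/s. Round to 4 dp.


tau = V / Q_flow
tau = 4.0 / 10.43 = 0.3835 s


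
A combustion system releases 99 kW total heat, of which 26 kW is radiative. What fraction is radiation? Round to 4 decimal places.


f_rad = Q_rad / Q_total
f_rad = 26 / 99 = 0.2626


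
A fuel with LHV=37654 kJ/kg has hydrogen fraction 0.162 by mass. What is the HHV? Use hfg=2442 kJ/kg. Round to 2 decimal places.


HHV = LHV + hfg * 9 * H
Water addition = 2442 * 9 * 0.162 = 3560.436 kJ/kg
HHV = 37654 + 3560.436 = 41214.44 kJ/kg


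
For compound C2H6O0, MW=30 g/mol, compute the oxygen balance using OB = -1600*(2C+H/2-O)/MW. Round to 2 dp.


OB = -1600 * (2C + H/2 - O) / MW
Inner = 2*2 + 6/2 - 0 = 7.00
OB = -1600 * 7.00 / 30 = -373.33%


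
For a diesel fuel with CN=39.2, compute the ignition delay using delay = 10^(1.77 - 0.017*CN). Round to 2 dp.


delay = 10^(1.77 - 0.017*CN)
Exponent = 1.77 - 0.017*39.2 = 1.1036
delay = 10^1.1036 = 12.69 ms


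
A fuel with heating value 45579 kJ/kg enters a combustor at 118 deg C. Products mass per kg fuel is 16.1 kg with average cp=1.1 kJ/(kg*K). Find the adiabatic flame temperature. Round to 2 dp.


T_ad = T_in + Hc / (m_p * cp)
Denominator = 16.1 * 1.1 = 17.7100
Temperature rise = 45579 / 17.7100 = 2573.63 K
T_ad = 118 + 2573.63 = 2691.63 deg C


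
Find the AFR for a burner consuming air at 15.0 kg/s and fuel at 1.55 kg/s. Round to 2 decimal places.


AFR = m_air / m_fuel
AFR = 15.0 / 1.55 = 9.68


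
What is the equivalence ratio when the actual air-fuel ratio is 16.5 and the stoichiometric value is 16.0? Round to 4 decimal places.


phi = AFR_stoich / AFR_actual
phi = 16.0 / 16.5 = 0.9697


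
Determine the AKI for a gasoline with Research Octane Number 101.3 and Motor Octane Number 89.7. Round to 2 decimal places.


AKI = (RON + MON) / 2
AKI = (101.3 + 89.7) / 2
AKI = 191.0 / 2 = 95.50


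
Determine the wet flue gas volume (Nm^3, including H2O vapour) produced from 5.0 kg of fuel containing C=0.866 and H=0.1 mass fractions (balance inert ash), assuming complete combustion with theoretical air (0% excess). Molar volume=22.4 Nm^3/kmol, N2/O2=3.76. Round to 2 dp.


Per kg fuel: CO2 = (C/12 kmol)*22.4 = (0.866/12)*22.4 = 1.61653 Nm^3
Per kg fuel: H2O = (H/2 kmol)*22.4 = (0.1/2)*22.4 = 1.12000 Nm^3
O2 needed per kg fuel = C/12 + H/4 = 0.866/12 + 0.1/4 = 0.09716667 kmol
Per kg fuel: N2 = O2*3.76*22.4 = 0.09716667*3.76*22.4 = 8.18377 Nm^3
Total per kg = 1.61653 + 1.12000 + 8.18377 = 10.92030 Nm^3
Total = 10.92030 * 5.0 = 54.60 Nm^3


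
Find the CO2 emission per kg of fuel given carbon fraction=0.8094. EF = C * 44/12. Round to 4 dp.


EF = C_frac * (M_CO2 / M_C)
EF = 0.8094 * (44/12)
EF = 0.8094 * 3.666667 = 2.9678 kg_CO2/kg_fuel


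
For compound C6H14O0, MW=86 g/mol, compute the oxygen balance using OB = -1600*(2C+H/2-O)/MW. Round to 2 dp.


OB = -1600 * (2C + H/2 - O) / MW
Inner = 2*6 + 14/2 - 0 = 19.00
OB = -1600 * 19.00 / 86 = -353.49%


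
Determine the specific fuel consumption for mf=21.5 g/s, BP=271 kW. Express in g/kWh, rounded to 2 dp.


SFC = (mf / BP) * 3600
Rate = 21.5 / 271 = 0.079336 g/(s*kW)
SFC = 0.079336 * 3600 = 285.61 g/kWh


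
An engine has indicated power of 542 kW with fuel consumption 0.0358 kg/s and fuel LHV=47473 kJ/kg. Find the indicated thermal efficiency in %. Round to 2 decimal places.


eta_ith = (IP / (mf * LHV)) * 100
Denominator = 0.0358 * 47473 = 1699.5334 kW
eta_ith = (542 / 1699.5334) * 100 = 31.89%


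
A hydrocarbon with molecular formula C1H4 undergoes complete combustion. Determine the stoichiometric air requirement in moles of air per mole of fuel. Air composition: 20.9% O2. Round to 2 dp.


Balanced combustion: C1H4 + 2 O2 -> 1 CO2 + 2 H2O
O2 needed = C + H/4 = 1 + 4/4 = 2.00 moles
Air moles = O2 / 0.209 = 2.00 / 0.209 = 9.57 moles air


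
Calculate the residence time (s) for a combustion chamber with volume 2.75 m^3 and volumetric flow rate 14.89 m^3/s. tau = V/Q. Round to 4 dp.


tau = V / Q_flow
tau = 2.75 / 14.89 = 0.1847 s


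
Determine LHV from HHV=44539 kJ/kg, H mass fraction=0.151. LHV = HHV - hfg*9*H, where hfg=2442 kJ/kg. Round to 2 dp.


LHV = HHV - hfg * 9 * H
Water correction = 2442 * 9 * 0.151 = 3318.678 kJ/kg
LHV = 44539 - 3318.678 = 41220.32 kJ/kg


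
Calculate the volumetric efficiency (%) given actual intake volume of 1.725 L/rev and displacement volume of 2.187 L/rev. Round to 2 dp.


eta_v = (V_actual / V_disp) * 100
Ratio = 1.725 / 2.187 = 0.7888
eta_v = 0.7888 * 100 = 78.88%


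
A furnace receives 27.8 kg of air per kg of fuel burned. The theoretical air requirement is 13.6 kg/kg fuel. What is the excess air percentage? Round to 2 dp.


Excess air = actual - stoichiometric = 27.8 - 13.6 = 14.20 kg/kg fuel
Excess air % = (excess / stoich) * 100 = (14.20 / 13.6) * 100 = 104.41%


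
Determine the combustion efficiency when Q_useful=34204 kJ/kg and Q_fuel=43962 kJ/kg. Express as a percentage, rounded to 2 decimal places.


Efficiency = (Q_useful / Q_fuel) * 100
Efficiency = (34204 / 43962) * 100
Efficiency = 0.7780 * 100 = 77.80%


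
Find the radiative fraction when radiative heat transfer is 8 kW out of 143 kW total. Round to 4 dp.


f_rad = Q_rad / Q_total
f_rad = 8 / 143 = 0.0559


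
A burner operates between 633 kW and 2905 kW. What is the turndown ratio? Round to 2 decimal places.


TDR = Q_max / Q_min
TDR = 2905 / 633 = 4.59


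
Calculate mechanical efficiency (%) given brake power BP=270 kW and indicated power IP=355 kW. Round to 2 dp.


eta_mech = (BP / IP) * 100
Ratio = 270 / 355 = 0.7606
eta_mech = 0.7606 * 100 = 76.06%


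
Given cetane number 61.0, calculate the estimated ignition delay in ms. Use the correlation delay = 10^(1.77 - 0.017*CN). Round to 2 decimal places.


delay = 10^(1.77 - 0.017*CN)
Exponent = 1.77 - 0.017*61.0 = 0.7330
delay = 10^0.7330 = 5.41 ms


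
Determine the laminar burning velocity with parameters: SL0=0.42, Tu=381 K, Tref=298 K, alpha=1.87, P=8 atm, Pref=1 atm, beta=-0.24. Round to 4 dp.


SL = SL0 * (Tu/Tref)^alpha * (P/Pref)^beta
T ratio = 381/298 = 1.27852349
(T ratio)^alpha = 1.27852349^1.87 = 1.583235
(P/Pref)^beta = 8^(-0.24) = 0.607097
SL = 0.42 * 1.583235 * 0.607097 = 0.4037 m/s


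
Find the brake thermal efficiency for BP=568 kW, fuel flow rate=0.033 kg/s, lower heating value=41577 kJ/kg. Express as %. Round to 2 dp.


eta_BTE = (BP / (mf * LHV)) * 100
Denominator = 0.033 * 41577 = 1372.0410 kW
eta_BTE = (568 / 1372.0410) * 100 = 41.40%


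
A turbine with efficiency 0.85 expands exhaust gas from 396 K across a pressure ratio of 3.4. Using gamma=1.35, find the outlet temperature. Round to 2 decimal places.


T_out = T_in * (1 - eta * (1 - PR^(-(gamma-1)/gamma)))
Exponent = -(1.35-1)/1.35 = -0.25925926
PR^exp = 3.4^(-0.25925926) = 0.72813041
Factor = 1 - 0.85*(1 - 0.72813041) = 0.76891085
T_out = 396 * 0.76891085 = 304.49 K


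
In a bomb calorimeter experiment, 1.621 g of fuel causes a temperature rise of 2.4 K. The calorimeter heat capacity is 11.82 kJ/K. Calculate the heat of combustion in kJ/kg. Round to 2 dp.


Hc = C_cal * delta_T / m_fuel
Q_released = 11.82 * 2.4 = 28.3680 kJ
m_fuel = 1.621 g = 1.621/1000 kg = 0.001621 kg
Hc = 28.3680 / 0.001621 = 17500.31 kJ/kg


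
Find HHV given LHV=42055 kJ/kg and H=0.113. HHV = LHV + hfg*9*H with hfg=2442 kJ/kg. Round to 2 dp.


HHV = LHV + hfg * 9 * H
Water addition = 2442 * 9 * 0.113 = 2483.514 kJ/kg
HHV = 42055 + 2483.514 = 44538.51 kJ/kg


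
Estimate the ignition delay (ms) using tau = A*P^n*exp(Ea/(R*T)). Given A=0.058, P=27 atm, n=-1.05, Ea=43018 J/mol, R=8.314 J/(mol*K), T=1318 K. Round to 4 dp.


tau = A * P^n * exp(Ea/(R*T))
P^n = 27^(-1.05) = 0.03141001
Ea/(R*T) = 43018/(8.314*1318) = 3.925769
exp(Ea/(R*T)) = 50.692065
tau = 0.058 * 0.03141001 * 50.692065 = 0.0923 ms


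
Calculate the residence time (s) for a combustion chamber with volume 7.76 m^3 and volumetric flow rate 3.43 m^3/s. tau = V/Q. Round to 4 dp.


tau = V / Q_flow
tau = 7.76 / 3.43 = 2.2624 s


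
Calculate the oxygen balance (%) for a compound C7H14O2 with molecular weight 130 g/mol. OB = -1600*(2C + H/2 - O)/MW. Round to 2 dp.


OB = -1600 * (2C + H/2 - O) / MW
Inner = 2*7 + 14/2 - 2 = 19.00
OB = -1600 * 19.00 / 130 = -233.85%


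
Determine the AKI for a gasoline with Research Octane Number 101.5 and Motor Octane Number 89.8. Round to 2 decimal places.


AKI = (RON + MON) / 2
AKI = (101.5 + 89.8) / 2
AKI = 191.3 / 2 = 95.65


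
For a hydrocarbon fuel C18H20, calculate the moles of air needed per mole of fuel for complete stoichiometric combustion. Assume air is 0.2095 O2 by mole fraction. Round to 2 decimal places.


Balanced combustion: C18H20 + 23 O2 -> 18 CO2 + 10 H2O
O2 needed = C + H/4 = 18 + 20/4 = 23.00 moles
Air moles = O2 / 0.2095 = 23.00 / 0.2095 = 109.79 moles air


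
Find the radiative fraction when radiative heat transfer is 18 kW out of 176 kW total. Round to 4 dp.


f_rad = Q_rad / Q_total
f_rad = 18 / 176 = 0.1023


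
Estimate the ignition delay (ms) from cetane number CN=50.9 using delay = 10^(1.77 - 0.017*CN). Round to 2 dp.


delay = 10^(1.77 - 0.017*CN)
Exponent = 1.77 - 0.017*50.9 = 0.9047
delay = 10^0.9047 = 8.03 ms


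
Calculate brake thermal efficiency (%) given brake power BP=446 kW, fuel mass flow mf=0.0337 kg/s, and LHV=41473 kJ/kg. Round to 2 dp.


eta_BTE = (BP / (mf * LHV)) * 100
Denominator = 0.0337 * 41473 = 1397.6401 kW
eta_BTE = (446 / 1397.6401) * 100 = 31.91%


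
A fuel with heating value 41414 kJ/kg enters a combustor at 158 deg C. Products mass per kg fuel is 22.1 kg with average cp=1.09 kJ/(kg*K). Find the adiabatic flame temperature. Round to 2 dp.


T_ad = T_in + Hc / (m_p * cp)
Denominator = 22.1 * 1.09 = 24.0890
Temperature rise = 41414 / 24.0890 = 1719.21 K
T_ad = 158 + 1719.21 = 1877.21 deg C


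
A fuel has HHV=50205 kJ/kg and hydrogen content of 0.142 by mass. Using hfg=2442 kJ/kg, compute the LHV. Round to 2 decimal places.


LHV = HHV - hfg * 9 * H
Water correction = 2442 * 9 * 0.142 = 3120.876 kJ/kg
LHV = 50205 - 3120.876 = 47084.12 kJ/kg


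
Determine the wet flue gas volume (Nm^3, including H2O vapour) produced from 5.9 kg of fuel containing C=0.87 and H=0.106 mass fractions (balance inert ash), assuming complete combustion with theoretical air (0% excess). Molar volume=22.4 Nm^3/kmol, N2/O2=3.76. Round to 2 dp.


Per kg fuel: CO2 = (C/12 kmol)*22.4 = (0.87/12)*22.4 = 1.62400 Nm^3
Per kg fuel: H2O = (H/2 kmol)*22.4 = (0.106/2)*22.4 = 1.18720 Nm^3
O2 needed per kg fuel = C/12 + H/4 = 0.87/12 + 0.106/4 = 0.09900000 kmol
Per kg fuel: N2 = O2*3.76*22.4 = 0.09900000*3.76*22.4 = 8.33818 Nm^3
Total per kg = 1.62400 + 1.18720 + 8.33818 = 11.14938 Nm^3
Total = 11.14938 * 5.9 = 65.78 Nm^3


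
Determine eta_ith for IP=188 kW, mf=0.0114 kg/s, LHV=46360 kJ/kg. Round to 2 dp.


eta_ith = (IP / (mf * LHV)) * 100
Denominator = 0.0114 * 46360 = 528.5040 kW
eta_ith = (188 / 528.5040) * 100 = 35.57%


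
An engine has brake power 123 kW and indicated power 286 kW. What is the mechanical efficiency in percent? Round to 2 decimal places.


eta_mech = (BP / IP) * 100
Ratio = 123 / 286 = 0.4301
eta_mech = 0.4301 * 100 = 43.01%


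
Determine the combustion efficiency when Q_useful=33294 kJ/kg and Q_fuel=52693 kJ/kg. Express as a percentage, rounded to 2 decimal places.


Efficiency = (Q_useful / Q_fuel) * 100
Efficiency = (33294 / 52693) * 100
Efficiency = 0.6318 * 100 = 63.18%


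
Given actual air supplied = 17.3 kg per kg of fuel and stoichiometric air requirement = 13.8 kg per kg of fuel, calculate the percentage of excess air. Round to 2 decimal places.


Excess air = actual - stoichiometric = 17.3 - 13.8 = 3.50 kg/kg fuel
Excess air % = (excess / stoich) * 100 = (3.50 / 13.8) * 100 = 25.36%


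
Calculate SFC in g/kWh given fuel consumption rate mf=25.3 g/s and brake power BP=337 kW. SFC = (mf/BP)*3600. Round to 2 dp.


SFC = (mf / BP) * 3600
Rate = 25.3 / 337 = 0.075074 g/(s*kW)
SFC = 0.075074 * 3600 = 270.27 g/kWh


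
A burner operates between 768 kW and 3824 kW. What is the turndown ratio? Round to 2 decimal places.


TDR = Q_max / Q_min
TDR = 3824 / 768 = 4.98


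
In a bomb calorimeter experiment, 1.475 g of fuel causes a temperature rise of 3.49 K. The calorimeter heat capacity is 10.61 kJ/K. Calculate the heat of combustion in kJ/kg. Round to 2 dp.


Hc = C_cal * delta_T / m_fuel
Q_released = 10.61 * 3.49 = 37.0289 kJ
m_fuel = 1.475 g = 1.475/1000 kg = 0.001475 kg
Hc = 37.0289 / 0.001475 = 25104.34 kJ/kg


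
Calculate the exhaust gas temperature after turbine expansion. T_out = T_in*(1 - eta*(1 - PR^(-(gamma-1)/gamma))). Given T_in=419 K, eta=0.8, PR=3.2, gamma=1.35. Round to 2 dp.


T_out = T_in * (1 - eta * (1 - PR^(-(gamma-1)/gamma)))
Exponent = -(1.35-1)/1.35 = -0.25925926
PR^exp = 3.2^(-0.25925926) = 0.73966521
Factor = 1 - 0.8*(1 - 0.73966521) = 0.79173217
T_out = 419 * 0.79173217 = 331.74 K


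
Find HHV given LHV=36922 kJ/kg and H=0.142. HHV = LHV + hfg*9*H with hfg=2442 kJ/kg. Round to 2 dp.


HHV = LHV + hfg * 9 * H
Water addition = 2442 * 9 * 0.142 = 3120.876 kJ/kg
HHV = 36922 + 3120.876 = 40042.88 kJ/kg


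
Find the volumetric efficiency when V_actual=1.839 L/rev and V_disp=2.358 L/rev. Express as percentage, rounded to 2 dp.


eta_v = (V_actual / V_disp) * 100
Ratio = 1.839 / 2.358 = 0.7799
eta_v = 0.7799 * 100 = 77.99%


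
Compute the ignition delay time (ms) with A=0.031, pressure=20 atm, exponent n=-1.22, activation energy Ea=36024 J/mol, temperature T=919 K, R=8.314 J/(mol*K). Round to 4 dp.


tau = A * P^n * exp(Ea/(R*T))
P^n = 20^(-1.22) = 0.02586684
Ea/(R*T) = 36024/(8.314*919) = 4.714834
exp(Ea/(R*T)) = 111.590280
tau = 0.031 * 0.02586684 * 111.590280 = 0.0895 ms


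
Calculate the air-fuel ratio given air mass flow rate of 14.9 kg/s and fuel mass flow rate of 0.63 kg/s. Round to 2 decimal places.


AFR = m_air / m_fuel
AFR = 14.9 / 0.63 = 23.65


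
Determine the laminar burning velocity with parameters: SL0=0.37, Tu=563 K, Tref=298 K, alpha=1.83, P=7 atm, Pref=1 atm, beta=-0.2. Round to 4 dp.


SL = SL0 * (Tu/Tref)^alpha * (P/Pref)^beta
T ratio = 563/298 = 1.88926174
(T ratio)^alpha = 1.88926174^1.83 = 3.203425
(P/Pref)^beta = 7^(-0.2) = 0.677611
SL = 0.37 * 3.203425 * 0.677611 = 0.8032 m/s


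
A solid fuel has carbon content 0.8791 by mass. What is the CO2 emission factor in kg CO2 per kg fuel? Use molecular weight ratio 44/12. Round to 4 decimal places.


EF = C_frac * (M_CO2 / M_C)
EF = 0.8791 * (44/12)
EF = 0.8791 * 3.666667 = 3.2234 kg_CO2/kg_fuel


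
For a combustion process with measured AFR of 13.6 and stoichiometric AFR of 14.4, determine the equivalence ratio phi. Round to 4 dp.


phi = AFR_stoich / AFR_actual
phi = 14.4 / 13.6 = 1.0588


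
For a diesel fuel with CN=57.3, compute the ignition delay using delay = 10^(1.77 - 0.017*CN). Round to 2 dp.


delay = 10^(1.77 - 0.017*CN)
Exponent = 1.77 - 0.017*57.3 = 0.7959
delay = 10^0.7959 = 6.25 ms


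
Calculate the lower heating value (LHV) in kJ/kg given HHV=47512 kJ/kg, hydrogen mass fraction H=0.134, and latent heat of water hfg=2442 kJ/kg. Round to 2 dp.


LHV = HHV - hfg * 9 * H
Water correction = 2442 * 9 * 0.134 = 2945.052 kJ/kg
LHV = 47512 - 2945.052 = 44566.95 kJ/kg


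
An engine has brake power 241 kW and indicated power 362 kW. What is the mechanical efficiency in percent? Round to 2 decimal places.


eta_mech = (BP / IP) * 100
Ratio = 241 / 362 = 0.6657
eta_mech = 0.6657 * 100 = 66.57%


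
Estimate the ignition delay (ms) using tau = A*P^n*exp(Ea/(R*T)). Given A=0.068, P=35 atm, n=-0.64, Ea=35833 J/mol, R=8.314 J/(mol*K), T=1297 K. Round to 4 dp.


tau = A * P^n * exp(Ea/(R*T))
P^n = 35^(-0.64) = 0.10275346
Ea/(R*T) = 35833/(8.314*1297) = 3.323022
exp(Ea/(R*T)) = 27.744057
tau = 0.068 * 0.10275346 * 27.744057 = 0.1939 ms


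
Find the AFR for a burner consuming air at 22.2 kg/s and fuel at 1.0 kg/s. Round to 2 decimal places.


AFR = m_air / m_fuel
AFR = 22.2 / 1.0 = 22.20


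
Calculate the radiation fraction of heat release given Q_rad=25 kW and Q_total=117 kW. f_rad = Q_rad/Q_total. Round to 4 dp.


f_rad = Q_rad / Q_total
f_rad = 25 / 117 = 0.2137


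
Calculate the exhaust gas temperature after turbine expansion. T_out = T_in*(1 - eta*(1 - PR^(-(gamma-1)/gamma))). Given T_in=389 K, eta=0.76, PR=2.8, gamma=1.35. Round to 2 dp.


T_out = T_in * (1 - eta * (1 - PR^(-(gamma-1)/gamma)))
Exponent = -(1.35-1)/1.35 = -0.25925926
PR^exp = 2.8^(-0.25925926) = 0.76572026
Factor = 1 - 0.76*(1 - 0.76572026) = 0.82194740
T_out = 389 * 0.82194740 = 319.74 K


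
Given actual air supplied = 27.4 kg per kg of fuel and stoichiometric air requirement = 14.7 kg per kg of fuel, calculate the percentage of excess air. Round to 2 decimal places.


Excess air = actual - stoichiometric = 27.4 - 14.7 = 12.70 kg/kg fuel
Excess air % = (excess / stoich) * 100 = (12.70 / 14.7) * 100 = 86.39%


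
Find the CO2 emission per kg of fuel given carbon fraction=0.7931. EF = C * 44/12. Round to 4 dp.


EF = C_frac * (M_CO2 / M_C)
EF = 0.7931 * (44/12)
EF = 0.7931 * 3.666667 = 2.9080 kg_CO2/kg_fuel


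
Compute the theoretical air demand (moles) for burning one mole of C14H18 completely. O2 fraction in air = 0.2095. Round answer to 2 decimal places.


Balanced combustion: C14H18 + 18.5 O2 -> 14 CO2 + 9 H2O
O2 needed = C + H/4 = 14 + 18/4 = 18.50 moles
Air moles = O2 / 0.2095 = 18.50 / 0.2095 = 88.31 moles air


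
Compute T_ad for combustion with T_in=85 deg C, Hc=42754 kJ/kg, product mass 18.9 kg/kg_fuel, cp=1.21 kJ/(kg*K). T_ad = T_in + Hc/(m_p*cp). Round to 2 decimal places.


T_ad = T_in + Hc / (m_p * cp)
Denominator = 18.9 * 1.21 = 22.8690
Temperature rise = 42754 / 22.8690 = 1869.52 K
T_ad = 85 + 1869.52 = 1954.52 deg C


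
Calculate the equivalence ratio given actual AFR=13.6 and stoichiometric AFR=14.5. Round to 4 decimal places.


phi = AFR_stoich / AFR_actual
phi = 14.5 / 13.6 = 1.0662


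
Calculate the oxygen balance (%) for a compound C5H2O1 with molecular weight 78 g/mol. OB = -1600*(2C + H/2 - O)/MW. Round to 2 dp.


OB = -1600 * (2C + H/2 - O) / MW
Inner = 2*5 + 2/2 - 1 = 10.00
OB = -1600 * 10.00 / 78 = -205.13%


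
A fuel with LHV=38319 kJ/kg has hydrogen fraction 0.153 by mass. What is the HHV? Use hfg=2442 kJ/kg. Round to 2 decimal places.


HHV = LHV + hfg * 9 * H
Water addition = 2442 * 9 * 0.153 = 3362.634 kJ/kg
HHV = 38319 + 3362.634 = 41681.63 kJ/kg


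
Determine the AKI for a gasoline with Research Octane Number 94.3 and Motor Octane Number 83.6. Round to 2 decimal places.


AKI = (RON + MON) / 2
AKI = (94.3 + 83.6) / 2
AKI = 177.9 / 2 = 88.95


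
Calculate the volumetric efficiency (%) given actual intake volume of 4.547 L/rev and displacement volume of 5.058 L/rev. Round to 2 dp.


eta_v = (V_actual / V_disp) * 100
Ratio = 4.547 / 5.058 = 0.8990
eta_v = 0.8990 * 100 = 89.90%


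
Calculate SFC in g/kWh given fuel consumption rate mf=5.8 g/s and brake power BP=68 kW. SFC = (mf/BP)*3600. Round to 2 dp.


SFC = (mf / BP) * 3600
Rate = 5.8 / 68 = 0.085294 g/(s*kW)
SFC = 0.085294 * 3600 = 307.06 g/kWh


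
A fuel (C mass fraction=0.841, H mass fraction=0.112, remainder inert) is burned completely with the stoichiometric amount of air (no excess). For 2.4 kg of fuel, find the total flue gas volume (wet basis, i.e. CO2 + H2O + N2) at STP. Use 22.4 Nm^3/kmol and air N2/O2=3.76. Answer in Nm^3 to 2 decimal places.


Per kg fuel: CO2 = (C/12 kmol)*22.4 = (0.841/12)*22.4 = 1.56987 Nm^3
Per kg fuel: H2O = (H/2 kmol)*22.4 = (0.112/2)*22.4 = 1.25440 Nm^3
O2 needed per kg fuel = C/12 + H/4 = 0.841/12 + 0.112/4 = 0.09808333 kmol
Per kg fuel: N2 = O2*3.76*22.4 = 0.09808333*3.76*22.4 = 8.26097 Nm^3
Total per kg = 1.56987 + 1.25440 + 8.26097 = 11.08524 Nm^3
Total = 11.08524 * 2.4 = 26.60 Nm^3


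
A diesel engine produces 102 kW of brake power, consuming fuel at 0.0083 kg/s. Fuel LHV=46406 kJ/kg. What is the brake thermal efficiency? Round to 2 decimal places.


eta_BTE = (BP / (mf * LHV)) * 100
Denominator = 0.0083 * 46406 = 385.1698 kW
eta_BTE = (102 / 385.1698) * 100 = 26.48%


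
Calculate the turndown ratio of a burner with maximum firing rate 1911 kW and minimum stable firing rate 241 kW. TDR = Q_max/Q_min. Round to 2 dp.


TDR = Q_max / Q_min
TDR = 1911 / 241 = 7.93


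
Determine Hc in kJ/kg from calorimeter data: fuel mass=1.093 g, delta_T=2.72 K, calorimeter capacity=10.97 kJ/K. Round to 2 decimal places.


Hc = C_cal * delta_T / m_fuel
Q_released = 10.97 * 2.72 = 29.8384 kJ
m_fuel = 1.093 g = 1.093/1000 kg = 0.001093 kg
Hc = 29.8384 / 0.001093 = 27299.54 kJ/kg


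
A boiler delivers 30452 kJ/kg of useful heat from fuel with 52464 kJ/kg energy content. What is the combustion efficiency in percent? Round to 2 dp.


Efficiency = (Q_useful / Q_fuel) * 100
Efficiency = (30452 / 52464) * 100
Efficiency = 0.5804 * 100 = 58.04%


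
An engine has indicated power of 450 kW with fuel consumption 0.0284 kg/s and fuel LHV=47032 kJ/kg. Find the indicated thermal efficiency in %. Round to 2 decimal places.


eta_ith = (IP / (mf * LHV)) * 100
Denominator = 0.0284 * 47032 = 1335.7088 kW
eta_ith = (450 / 1335.7088) * 100 = 33.69%


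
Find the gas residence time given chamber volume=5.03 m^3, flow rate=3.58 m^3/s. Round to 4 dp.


tau = V / Q_flow
tau = 5.03 / 3.58 = 1.4050 s


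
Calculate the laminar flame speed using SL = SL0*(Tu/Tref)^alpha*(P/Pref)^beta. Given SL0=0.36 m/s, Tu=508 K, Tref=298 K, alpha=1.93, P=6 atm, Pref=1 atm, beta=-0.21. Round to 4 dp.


SL = SL0 * (Tu/Tref)^alpha * (P/Pref)^beta
T ratio = 508/298 = 1.70469799
(T ratio)^alpha = 1.70469799^1.93 = 2.799494
(P/Pref)^beta = 6^(-0.21) = 0.686417
SL = 0.36 * 2.799494 * 0.686417 = 0.6918 m/s


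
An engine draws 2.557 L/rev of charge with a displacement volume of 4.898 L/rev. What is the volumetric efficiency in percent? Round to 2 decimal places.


eta_v = (V_actual / V_disp) * 100
Ratio = 2.557 / 4.898 = 0.5220
eta_v = 0.5220 * 100 = 52.20%


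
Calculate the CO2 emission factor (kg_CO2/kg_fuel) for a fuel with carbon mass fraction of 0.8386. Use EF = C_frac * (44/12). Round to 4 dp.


EF = C_frac * (M_CO2 / M_C)
EF = 0.8386 * (44/12)
EF = 0.8386 * 3.666667 = 3.0749 kg_CO2/kg_fuel


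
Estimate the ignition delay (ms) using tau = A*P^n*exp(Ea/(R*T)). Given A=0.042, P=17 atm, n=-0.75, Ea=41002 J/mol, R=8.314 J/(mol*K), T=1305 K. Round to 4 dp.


tau = A * P^n * exp(Ea/(R*T))
P^n = 17^(-0.75) = 0.11944372
Ea/(R*T) = 41002/(8.314*1305) = 3.779066
exp(Ea/(R*T)) = 43.775149
tau = 0.042 * 0.11944372 * 43.775149 = 0.2196 ms


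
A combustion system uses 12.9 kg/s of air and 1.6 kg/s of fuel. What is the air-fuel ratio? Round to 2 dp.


AFR = m_air / m_fuel
AFR = 12.9 / 1.6 = 8.06


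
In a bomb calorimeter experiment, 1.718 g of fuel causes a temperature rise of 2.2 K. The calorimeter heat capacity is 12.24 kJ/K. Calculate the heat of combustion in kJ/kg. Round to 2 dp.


Hc = C_cal * delta_T / m_fuel
Q_released = 12.24 * 2.2 = 26.9280 kJ
m_fuel = 1.718 g = 1.718/1000 kg = 0.001718 kg
Hc = 26.9280 / 0.001718 = 15674.04 kJ/kg


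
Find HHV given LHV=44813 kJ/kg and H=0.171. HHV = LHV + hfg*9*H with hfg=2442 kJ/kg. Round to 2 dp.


HHV = LHV + hfg * 9 * H
Water addition = 2442 * 9 * 0.171 = 3758.238 kJ/kg
HHV = 44813 + 3758.238 = 48571.24 kJ/kg


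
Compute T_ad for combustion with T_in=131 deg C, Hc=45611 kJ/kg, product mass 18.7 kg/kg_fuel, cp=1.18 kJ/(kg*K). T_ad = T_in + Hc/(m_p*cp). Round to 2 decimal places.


T_ad = T_in + Hc / (m_p * cp)
Denominator = 18.7 * 1.18 = 22.0660
Temperature rise = 45611 / 22.0660 = 2067.03 K
T_ad = 131 + 2067.03 = 2198.03 deg C


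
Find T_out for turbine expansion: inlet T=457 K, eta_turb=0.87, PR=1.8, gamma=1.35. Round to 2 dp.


T_out = T_in * (1 - eta * (1 - PR^(-(gamma-1)/gamma)))
Exponent = -(1.35-1)/1.35 = -0.25925926
PR^exp = 1.8^(-0.25925926) = 0.85865408
Factor = 1 - 0.87*(1 - 0.85865408) = 0.87702905
T_out = 457 * 0.87702905 = 400.80 K


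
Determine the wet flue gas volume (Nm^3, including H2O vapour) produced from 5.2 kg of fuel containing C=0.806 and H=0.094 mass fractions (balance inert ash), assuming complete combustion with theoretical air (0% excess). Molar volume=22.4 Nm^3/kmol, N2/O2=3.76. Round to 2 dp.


Per kg fuel: CO2 = (C/12 kmol)*22.4 = (0.806/12)*22.4 = 1.50453 Nm^3
Per kg fuel: H2O = (H/2 kmol)*22.4 = (0.094/2)*22.4 = 1.05280 Nm^3
O2 needed per kg fuel = C/12 + H/4 = 0.806/12 + 0.094/4 = 0.09066667 kmol
Per kg fuel: N2 = O2*3.76*22.4 = 0.09066667*3.76*22.4 = 7.63631 Nm^3
Total per kg = 1.50453 + 1.05280 + 7.63631 = 10.19364 Nm^3
Total = 10.19364 * 5.2 = 53.01 Nm^3


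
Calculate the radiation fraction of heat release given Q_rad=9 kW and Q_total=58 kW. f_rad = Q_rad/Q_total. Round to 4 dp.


f_rad = Q_rad / Q_total
f_rad = 9 / 58 = 0.1552


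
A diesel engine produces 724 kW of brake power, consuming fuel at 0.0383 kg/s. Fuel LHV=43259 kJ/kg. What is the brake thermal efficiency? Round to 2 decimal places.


eta_BTE = (BP / (mf * LHV)) * 100
Denominator = 0.0383 * 43259 = 1656.8197 kW
eta_BTE = (724 / 1656.8197) * 100 = 43.70%


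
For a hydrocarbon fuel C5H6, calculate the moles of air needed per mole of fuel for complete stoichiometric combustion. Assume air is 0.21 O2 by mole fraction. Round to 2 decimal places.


Balanced combustion: C5H6 + 6.5 O2 -> 5 CO2 + 3 H2O
O2 needed = C + H/4 = 5 + 6/4 = 6.50 moles
Air moles = O2 / 0.21 = 6.50 / 0.21 = 30.95 moles air


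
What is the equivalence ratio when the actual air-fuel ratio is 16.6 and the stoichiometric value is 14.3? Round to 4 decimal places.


phi = AFR_stoich / AFR_actual
phi = 14.3 / 16.6 = 0.8614


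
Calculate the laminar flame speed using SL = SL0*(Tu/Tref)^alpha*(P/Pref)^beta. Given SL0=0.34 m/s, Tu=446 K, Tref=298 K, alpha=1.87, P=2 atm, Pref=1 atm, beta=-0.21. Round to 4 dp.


SL = SL0 * (Tu/Tref)^alpha * (P/Pref)^beta
T ratio = 446/298 = 1.49664430
(T ratio)^alpha = 1.49664430^1.87 = 2.125552
(P/Pref)^beta = 2^(-0.21) = 0.864537
SL = 0.34 * 2.125552 * 0.864537 = 0.6248 m/s
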